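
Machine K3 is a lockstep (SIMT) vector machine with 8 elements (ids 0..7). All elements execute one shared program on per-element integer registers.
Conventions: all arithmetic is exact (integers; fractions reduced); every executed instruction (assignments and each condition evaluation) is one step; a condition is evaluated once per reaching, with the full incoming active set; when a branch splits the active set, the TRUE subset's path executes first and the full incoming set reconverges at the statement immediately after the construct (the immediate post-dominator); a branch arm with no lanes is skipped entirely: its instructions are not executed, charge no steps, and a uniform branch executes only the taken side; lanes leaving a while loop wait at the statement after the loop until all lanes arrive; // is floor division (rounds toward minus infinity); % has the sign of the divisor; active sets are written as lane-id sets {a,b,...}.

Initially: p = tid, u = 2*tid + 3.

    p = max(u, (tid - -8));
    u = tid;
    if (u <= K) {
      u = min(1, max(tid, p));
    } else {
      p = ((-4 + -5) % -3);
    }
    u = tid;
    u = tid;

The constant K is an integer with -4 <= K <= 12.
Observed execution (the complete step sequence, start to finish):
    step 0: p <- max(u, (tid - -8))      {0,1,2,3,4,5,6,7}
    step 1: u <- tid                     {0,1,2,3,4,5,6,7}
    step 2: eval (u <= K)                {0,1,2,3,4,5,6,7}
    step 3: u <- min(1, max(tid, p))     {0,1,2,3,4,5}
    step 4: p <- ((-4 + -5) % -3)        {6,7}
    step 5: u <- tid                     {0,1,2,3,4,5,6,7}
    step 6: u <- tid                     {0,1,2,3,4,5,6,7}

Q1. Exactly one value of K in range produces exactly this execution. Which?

Answer: K = 5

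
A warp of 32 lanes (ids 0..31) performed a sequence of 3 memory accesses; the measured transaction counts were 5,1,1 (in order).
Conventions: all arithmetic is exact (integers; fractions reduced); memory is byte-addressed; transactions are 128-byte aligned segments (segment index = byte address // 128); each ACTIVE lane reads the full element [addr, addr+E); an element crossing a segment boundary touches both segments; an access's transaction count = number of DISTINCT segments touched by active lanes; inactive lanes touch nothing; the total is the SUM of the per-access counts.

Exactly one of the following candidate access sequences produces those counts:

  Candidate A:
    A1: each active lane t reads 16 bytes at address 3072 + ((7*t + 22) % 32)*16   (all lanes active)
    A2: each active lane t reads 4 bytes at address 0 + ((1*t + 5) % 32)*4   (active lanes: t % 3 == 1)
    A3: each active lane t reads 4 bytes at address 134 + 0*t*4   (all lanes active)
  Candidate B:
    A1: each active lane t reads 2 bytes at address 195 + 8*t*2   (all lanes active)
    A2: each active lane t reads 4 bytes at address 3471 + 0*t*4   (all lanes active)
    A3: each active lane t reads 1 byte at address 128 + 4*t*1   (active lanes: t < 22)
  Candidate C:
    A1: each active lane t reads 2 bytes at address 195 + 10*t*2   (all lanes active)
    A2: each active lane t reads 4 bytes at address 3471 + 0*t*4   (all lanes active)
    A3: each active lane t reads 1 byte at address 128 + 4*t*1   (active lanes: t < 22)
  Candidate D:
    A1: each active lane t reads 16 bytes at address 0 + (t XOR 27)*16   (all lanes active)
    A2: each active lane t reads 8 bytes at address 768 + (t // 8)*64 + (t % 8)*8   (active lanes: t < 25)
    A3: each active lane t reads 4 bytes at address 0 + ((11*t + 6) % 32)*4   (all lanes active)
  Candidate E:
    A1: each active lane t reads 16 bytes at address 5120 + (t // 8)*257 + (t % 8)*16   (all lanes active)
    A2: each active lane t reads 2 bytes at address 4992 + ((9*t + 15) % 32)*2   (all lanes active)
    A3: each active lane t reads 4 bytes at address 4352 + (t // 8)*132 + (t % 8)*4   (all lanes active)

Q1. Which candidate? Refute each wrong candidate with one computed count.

A: A1 gives 4 transactions, not 5
C: A1 gives 6 transactions, not 5
D: A1 gives 4 transactions, not 5
E: A1 gives 7 transactions, not 5
B: all counts match (5,1,1)

Answer: B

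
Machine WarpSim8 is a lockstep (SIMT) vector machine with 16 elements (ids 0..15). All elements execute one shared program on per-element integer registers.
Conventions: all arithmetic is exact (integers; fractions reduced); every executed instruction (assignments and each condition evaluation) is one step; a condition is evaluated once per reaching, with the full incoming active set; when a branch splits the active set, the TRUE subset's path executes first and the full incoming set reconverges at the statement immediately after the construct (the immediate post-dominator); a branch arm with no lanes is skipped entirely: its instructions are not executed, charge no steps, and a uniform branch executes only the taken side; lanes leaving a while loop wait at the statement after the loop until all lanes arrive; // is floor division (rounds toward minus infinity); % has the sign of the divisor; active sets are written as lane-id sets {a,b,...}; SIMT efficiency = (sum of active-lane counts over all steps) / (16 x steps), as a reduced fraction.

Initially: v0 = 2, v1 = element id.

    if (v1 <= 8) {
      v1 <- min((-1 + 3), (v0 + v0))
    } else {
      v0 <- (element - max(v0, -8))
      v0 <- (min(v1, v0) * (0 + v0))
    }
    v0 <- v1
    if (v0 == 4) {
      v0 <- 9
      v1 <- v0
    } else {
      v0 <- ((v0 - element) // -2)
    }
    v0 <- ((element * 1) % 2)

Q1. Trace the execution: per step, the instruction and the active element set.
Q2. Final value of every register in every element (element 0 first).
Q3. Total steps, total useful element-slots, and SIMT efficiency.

step 0: eval (v1 <= 8)               {0,1,2,3,4,5,6,7,8,9,10,11,12,13,14,15}
step 1: v1 <- min((-1 + 3), (v0 + v0)) {0,1,2,3,4,5,6,7,8}
step 2: v0 <- (element - max(v0, -8)) {9,10,11,12,13,14,15}
step 3: v0 <- (min(v1, v0) * (0 + v0)) {9,10,11,12,13,14,15}
step 4: v0 <- v1                     {0,1,2,3,4,5,6,7,8,9,10,11,12,13,14,15}
step 5: eval (v0 == 4)               {0,1,2,3,4,5,6,7,8,9,10,11,12,13,14,15}
step 6: v0 <- ((v0 - element) // -2) {0,1,2,3,4,5,6,7,8,9,10,11,12,13,14,15}
step 7: v0 <- ((element * 1) % 2)    {0,1,2,3,4,5,6,7,8,9,10,11,12,13,14,15}

Answer: 8 steps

v0: 0,1,0,1,0,1,0,1,0,1,0,1,0,1,0,1
v1: 2,2,2,2,2,2,2,2,2,9,10,11,12,13,14,15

steps = 8; useful = 103; efficiency = 103/128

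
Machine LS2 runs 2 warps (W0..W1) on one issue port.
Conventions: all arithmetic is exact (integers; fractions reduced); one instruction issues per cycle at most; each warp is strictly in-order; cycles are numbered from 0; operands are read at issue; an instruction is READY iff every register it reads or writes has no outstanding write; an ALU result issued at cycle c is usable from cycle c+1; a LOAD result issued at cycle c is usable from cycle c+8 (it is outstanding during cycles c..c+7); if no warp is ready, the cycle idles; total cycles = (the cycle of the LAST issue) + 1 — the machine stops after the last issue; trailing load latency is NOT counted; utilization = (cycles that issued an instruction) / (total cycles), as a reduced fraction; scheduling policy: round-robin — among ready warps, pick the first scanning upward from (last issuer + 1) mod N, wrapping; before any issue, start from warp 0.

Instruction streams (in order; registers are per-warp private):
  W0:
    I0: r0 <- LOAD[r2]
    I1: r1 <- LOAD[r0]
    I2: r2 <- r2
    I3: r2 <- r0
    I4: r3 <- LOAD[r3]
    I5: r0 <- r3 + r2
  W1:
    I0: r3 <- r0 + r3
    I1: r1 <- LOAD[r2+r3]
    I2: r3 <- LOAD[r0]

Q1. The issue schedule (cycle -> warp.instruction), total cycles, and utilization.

cycle 0: W0.I0
cycle 1: W1.I0
cycle 2: W1.I1
cycle 3: W1.I2
cycle 4: idle
cycle 5: idle
cycle 6: idle
cycle 7: idle
cycle 8: W0.I1
cycle 9: W0.I2
cycle 10: W0.I3
cycle 11: W0.I4
cycle 12: idle
cycle 13: idle
cycle 14: idle
cycle 15: idle
cycle 16: idle
cycle 17: idle
cycle 18: idle
cycle 19: W0.I5

Answer: 20 cycles, utilization 9/20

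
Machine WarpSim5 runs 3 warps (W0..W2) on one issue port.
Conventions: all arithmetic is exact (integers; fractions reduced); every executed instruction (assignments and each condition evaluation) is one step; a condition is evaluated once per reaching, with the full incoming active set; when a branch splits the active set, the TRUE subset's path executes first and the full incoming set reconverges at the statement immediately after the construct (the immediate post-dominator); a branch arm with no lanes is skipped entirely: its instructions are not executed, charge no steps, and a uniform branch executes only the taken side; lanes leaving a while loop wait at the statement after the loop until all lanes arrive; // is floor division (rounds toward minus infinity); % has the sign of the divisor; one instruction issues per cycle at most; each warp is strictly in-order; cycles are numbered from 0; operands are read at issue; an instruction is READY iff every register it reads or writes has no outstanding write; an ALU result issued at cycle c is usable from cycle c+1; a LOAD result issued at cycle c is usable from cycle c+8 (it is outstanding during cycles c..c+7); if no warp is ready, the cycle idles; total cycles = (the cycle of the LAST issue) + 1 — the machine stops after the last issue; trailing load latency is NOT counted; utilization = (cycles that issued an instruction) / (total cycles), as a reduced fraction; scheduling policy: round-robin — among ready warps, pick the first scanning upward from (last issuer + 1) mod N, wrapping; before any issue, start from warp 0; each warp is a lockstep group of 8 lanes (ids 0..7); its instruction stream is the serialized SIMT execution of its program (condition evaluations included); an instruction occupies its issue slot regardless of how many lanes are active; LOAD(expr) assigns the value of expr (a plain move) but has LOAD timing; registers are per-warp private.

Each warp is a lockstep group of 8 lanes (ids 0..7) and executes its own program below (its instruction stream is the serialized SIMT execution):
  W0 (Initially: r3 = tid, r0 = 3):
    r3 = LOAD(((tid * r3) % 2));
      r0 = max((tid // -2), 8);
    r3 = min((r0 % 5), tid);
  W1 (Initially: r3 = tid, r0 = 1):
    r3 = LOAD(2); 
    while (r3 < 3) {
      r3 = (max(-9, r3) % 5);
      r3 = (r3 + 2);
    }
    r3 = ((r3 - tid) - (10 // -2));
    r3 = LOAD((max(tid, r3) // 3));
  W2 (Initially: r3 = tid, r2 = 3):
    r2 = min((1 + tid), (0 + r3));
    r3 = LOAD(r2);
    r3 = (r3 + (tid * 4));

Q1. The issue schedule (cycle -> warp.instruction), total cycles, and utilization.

cycle 0: W0.I0
cycle 1: W1.I0
cycle 2: W2.I0
cycle 3: W0.I1
cycle 4: W2.I1
cycle 5: idle
cycle 6: idle
cycle 7: idle
cycle 8: W0.I2
cycle 9: W1.I1
cycle 10: W1.I2
cycle 11: W1.I3
cycle 12: W2.I2
cycle 13: W1.I4
cycle 14: W1.I5
cycle 15: W1.I6

Answer: 16 cycles, utilization 13/16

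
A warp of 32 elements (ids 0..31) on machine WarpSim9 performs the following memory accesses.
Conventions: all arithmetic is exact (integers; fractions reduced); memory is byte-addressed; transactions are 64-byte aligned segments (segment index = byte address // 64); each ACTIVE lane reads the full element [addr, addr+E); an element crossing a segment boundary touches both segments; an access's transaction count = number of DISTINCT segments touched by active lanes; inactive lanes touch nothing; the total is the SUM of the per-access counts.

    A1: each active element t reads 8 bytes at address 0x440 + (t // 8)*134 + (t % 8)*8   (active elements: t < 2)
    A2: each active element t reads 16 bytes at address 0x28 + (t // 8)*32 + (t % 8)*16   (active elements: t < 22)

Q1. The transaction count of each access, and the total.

A1: 1 transaction
A2: 4 transactions

Answer: 1,4; total 5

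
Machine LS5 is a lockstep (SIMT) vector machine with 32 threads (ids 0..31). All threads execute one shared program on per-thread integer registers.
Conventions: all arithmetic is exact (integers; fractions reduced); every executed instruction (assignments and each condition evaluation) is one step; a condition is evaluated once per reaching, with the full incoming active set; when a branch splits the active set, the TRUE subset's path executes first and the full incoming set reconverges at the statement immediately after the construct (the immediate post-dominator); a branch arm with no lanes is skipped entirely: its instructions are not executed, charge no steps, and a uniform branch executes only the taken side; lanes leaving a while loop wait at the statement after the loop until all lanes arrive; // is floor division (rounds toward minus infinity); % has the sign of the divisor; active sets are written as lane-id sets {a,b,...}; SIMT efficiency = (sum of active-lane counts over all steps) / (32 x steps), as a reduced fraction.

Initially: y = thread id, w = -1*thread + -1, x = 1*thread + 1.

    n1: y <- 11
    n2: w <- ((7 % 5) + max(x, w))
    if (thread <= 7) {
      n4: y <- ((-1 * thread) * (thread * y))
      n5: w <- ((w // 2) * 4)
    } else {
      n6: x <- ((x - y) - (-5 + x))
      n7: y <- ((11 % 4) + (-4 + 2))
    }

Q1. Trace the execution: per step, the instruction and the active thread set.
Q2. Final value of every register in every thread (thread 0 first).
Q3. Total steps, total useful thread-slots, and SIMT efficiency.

step 0: y <- 11                      {0,1,2,3,4,5,6,7,8,9,10,11,12,13,14,15,16,17,18,19,20,21,22,23,24,25,26,27,28,29,30,31}
step 1: w <- ((7 % 5) + max(x, w))   {0,1,2,3,4,5,6,7,8,9,10,11,12,13,14,15,16,17,18,19,20,21,22,23,24,25,26,27,28,29,30,31}
step 2: eval (thread <= 7)           {0,1,2,3,4,5,6,7,8,9,10,11,12,13,14,15,16,17,18,19,20,21,22,23,24,25,26,27,28,29,30,31}
step 3: y <- ((-1 * thread) * (thread * y)) {0,1,2,3,4,5,6,7}
step 4: w <- ((w // 2) * 4)          {0,1,2,3,4,5,6,7}
step 5: x <- ((x - y) - (-5 + x))    {8,9,10,11,12,13,14,15,16,17,18,19,20,21,22,23,24,25,26,27,28,29,30,31}
step 6: y <- ((11 % 4) + (-4 + 2))   {8,9,10,11,12,13,14,15,16,17,18,19,20,21,22,23,24,25,26,27,28,29,30,31}

Answer: 7 steps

y: 0,-11,-44,-99,-176,-275,-396,-539,1,1,1,1,1,1,1,1,1,1,1,1,1,1,1,1,1,1,1,1,1,1,1,1
w: 4,8,8,12,12,16,16,20,11,12,13,14,15,16,17,18,19,20,21,22,23,24,25,26,27,28,29,30,31,32,33,34
x: 1,2,3,4,5,6,7,8,-6,-6,-6,-6,-6,-6,-6,-6,-6,-6,-6,-6,-6,-6,-6,-6,-6,-6,-6,-6,-6,-6,-6,-6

steps = 7; useful = 160; efficiency = 160/224 = 5/7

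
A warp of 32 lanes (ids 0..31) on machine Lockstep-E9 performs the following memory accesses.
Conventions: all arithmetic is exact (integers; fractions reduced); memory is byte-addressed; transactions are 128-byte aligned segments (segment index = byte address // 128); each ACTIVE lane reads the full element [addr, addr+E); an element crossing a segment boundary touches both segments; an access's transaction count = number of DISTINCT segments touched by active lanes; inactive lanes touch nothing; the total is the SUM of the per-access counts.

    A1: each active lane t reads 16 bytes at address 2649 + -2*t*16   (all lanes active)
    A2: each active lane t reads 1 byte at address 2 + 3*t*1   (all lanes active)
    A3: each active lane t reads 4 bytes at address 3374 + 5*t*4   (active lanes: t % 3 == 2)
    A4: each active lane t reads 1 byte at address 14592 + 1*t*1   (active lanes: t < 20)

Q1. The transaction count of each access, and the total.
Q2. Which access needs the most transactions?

A1: 9 transactions
A2: 1 transaction
A3: 5 transactions
A4: 1 transaction

Answer: 9,1,5,1; total 16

Answer: A1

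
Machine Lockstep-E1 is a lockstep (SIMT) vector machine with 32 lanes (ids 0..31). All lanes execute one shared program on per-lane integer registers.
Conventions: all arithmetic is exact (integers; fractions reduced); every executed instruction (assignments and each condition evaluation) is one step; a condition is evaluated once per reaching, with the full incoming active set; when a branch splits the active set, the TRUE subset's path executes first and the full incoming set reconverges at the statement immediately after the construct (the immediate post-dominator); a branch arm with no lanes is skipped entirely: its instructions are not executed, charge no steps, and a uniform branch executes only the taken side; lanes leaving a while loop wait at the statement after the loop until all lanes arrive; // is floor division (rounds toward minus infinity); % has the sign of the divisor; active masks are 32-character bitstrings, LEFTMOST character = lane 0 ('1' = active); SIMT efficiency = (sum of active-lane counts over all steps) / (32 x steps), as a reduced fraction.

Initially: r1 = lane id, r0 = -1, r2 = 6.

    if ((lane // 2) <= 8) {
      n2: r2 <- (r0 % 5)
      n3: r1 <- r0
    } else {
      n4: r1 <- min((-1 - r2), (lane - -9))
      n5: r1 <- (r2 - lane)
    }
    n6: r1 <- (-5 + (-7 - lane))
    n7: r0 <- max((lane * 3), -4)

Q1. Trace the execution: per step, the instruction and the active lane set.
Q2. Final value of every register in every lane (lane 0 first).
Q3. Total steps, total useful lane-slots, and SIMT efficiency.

step 0: eval ((lane // 2) <= 8)      11111111111111111111111111111111
step 1: r2 <- (r0 % 5)               11111111111111111100000000000000
step 2: r1 <- r0                     11111111111111111100000000000000
step 3: r1 <- min((-1 - r2), (lane - -9)) 00000000000000000011111111111111
step 4: r1 <- (r2 - lane)            00000000000000000011111111111111
step 5: r1 <- (-5 + (-7 - lane))     11111111111111111111111111111111
step 6: r0 <- max((lane * 3), -4)    11111111111111111111111111111111

Answer: 7 steps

r1: -12,-13,-14,-15,-16,-17,-18,-19,-20,-21,-22,-23,-24,-25,-26,-27,-28,-29,-30,-31,-32,-33,-34,-35,-36,-37,-38,-39,-40,-41,-42,-43
r0: 0,3,6,9,12,15,18,21,24,27,30,33,36,39,42,45,48,51,54,57,60,63,66,69,72,75,78,81,84,87,90,93
r2: 4,4,4,4,4,4,4,4,4,4,4,4,4,4,4,4,4,4,6,6,6,6,6,6,6,6,6,6,6,6,6,6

steps = 7; useful = 160; efficiency = 160/224 = 5/7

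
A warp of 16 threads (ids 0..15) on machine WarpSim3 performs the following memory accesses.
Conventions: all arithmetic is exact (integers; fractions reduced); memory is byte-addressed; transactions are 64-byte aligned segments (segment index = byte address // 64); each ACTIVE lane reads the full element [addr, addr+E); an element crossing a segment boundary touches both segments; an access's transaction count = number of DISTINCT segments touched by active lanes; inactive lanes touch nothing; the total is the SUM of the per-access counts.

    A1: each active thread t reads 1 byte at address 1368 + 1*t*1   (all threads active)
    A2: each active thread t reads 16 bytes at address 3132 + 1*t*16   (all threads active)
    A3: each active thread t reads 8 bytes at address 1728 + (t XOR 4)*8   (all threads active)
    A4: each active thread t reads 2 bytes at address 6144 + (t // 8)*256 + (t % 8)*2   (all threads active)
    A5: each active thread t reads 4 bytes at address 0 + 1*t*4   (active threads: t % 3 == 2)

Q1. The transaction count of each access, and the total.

A1: 1 transaction
A2: 5 transactions
A3: 2 transactions
A4: 2 transactions
A5: 1 transaction

Answer: 1,5,2,2,1; total 11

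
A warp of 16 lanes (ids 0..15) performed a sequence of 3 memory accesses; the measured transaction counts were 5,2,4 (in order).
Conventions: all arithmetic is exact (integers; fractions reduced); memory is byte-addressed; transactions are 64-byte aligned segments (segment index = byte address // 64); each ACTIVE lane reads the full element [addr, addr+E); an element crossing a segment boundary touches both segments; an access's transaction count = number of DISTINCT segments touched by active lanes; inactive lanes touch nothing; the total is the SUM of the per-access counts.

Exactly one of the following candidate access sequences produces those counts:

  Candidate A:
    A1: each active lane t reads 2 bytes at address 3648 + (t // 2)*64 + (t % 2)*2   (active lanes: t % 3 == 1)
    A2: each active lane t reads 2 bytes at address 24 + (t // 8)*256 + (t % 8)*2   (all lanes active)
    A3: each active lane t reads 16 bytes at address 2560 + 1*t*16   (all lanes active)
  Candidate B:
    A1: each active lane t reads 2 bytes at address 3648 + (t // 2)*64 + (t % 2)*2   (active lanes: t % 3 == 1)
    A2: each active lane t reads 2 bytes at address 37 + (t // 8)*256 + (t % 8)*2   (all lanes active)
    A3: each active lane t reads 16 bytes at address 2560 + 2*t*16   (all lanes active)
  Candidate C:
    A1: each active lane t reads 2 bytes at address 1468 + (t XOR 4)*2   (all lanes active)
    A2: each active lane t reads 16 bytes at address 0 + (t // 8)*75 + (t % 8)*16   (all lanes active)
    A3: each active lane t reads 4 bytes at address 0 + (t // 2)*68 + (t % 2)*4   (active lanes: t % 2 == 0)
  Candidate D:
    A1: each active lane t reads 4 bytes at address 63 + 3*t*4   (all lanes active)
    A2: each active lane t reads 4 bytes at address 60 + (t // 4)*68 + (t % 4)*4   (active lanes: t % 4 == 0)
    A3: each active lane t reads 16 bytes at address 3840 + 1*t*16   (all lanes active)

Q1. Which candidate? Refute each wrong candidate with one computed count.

B: A3 gives 8 transactions, not 4
C: A1 gives 2 transactions, not 5
D: A1 gives 4 transactions, not 5
A: all counts match (5,2,4)

Answer: A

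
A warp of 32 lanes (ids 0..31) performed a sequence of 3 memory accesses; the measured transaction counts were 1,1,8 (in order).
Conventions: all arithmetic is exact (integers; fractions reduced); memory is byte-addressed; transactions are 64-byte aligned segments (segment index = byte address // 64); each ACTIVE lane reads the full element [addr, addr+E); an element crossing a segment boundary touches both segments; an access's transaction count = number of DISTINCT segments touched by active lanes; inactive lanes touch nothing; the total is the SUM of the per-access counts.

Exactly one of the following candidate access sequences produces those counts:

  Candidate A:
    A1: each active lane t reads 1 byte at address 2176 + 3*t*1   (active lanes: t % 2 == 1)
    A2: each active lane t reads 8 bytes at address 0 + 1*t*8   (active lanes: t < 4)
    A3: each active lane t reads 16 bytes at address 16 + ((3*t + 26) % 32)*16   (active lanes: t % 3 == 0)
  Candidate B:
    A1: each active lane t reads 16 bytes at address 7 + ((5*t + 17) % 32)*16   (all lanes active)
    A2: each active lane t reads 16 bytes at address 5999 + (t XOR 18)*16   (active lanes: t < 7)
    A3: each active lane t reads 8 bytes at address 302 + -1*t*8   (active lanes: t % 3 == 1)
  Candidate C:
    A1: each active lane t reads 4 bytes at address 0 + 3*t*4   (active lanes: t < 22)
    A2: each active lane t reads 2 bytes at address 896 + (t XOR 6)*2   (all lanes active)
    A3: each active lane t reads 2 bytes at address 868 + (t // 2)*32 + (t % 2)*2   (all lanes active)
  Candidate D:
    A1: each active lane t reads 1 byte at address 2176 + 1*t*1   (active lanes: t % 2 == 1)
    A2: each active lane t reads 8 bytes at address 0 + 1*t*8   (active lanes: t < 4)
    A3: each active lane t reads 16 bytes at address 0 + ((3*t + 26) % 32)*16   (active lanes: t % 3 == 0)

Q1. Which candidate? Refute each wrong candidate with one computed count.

A: A1 gives 2 transactions, not 1
B: A1 gives 9 transactions, not 1
C: A1 gives 4 transactions, not 1
D: all counts match (1,1,8)

Answer: D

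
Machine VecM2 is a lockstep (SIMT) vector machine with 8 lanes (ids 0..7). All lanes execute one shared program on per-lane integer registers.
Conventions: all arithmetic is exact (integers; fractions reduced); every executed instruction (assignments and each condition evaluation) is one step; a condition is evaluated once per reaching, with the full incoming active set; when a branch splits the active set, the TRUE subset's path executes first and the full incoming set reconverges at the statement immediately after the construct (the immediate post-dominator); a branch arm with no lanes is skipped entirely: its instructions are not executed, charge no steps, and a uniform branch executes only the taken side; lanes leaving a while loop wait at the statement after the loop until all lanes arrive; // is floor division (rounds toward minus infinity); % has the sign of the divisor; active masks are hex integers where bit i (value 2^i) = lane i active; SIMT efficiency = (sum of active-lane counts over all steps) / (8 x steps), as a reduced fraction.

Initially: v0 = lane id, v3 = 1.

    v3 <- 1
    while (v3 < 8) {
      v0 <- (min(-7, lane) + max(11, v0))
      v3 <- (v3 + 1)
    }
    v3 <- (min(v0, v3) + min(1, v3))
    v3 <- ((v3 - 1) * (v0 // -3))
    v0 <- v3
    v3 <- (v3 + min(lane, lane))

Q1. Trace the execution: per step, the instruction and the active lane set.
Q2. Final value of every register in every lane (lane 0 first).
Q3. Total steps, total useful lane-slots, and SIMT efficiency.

step 0: v3 <- 1                      0xff
step 1: eval (v3 < 8)                0xff
step 2: v0 <- (min(-7, lane) + max(11, v0)) 0xff
step 3: v3 <- (v3 + 1)               0xff
step 4: eval (v3 < 8)                0xff
step 5: v0 <- (min(-7, lane) + max(11, v0)) 0xff
step 6: v3 <- (v3 + 1)               0xff
step 7: eval (v3 < 8)                0xff
step 8: v0 <- (min(-7, lane) + max(11, v0)) 0xff
step 9: v3 <- (v3 + 1)               0xff
step 10: eval (v3 < 8)                0xff
step 11: v0 <- (min(-7, lane) + max(11, v0)) 0xff
step 12: v3 <- (v3 + 1)               0xff
step 13: eval (v3 < 8)                0xff
step 14: v0 <- (min(-7, lane) + max(11, v0)) 0xff
step 15: v3 <- (v3 + 1)               0xff
step 16: eval (v3 < 8)                0xff
step 17: v0 <- (min(-7, lane) + max(11, v0)) 0xff
step 18: v3 <- (v3 + 1)               0xff
step 19: eval (v3 < 8)                0xff
step 20: v0 <- (min(-7, lane) + max(11, v0)) 0xff
step 21: v3 <- (v3 + 1)               0xff
step 22: eval (v3 < 8)                0xff
step 23: v3 <- (min(v0, v3) + min(1, v3)) 0xff
step 24: v3 <- ((v3 - 1) * (v0 // -3)) 0xff
step 25: v0 <- v3                     0xff
step 26: v3 <- (v3 + min(lane, lane)) 0xff

Answer: 27 steps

v0: -8,-8,-8,-8,-8,-8,-8,-8
v3: -8,-7,-6,-5,-4,-3,-2,-1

steps = 27; useful = 216; efficiency = 216/216 = 1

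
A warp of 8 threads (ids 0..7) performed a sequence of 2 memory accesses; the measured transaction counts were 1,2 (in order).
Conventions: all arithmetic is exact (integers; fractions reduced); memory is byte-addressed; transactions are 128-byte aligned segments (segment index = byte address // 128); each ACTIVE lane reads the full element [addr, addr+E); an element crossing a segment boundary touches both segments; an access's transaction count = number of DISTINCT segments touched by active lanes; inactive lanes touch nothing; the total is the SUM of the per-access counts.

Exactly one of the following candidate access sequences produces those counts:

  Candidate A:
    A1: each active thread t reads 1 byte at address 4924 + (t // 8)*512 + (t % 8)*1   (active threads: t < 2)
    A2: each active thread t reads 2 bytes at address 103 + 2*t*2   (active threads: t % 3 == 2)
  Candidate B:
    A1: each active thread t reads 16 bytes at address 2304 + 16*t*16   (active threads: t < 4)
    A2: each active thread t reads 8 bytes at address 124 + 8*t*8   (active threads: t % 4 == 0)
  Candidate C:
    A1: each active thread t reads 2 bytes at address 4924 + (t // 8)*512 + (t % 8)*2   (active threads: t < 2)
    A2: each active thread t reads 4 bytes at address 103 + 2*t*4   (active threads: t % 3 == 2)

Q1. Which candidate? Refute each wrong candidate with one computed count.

A: A2 gives 1 transaction, not 2
B: A1 gives 4 transactions, not 1
C: all counts match (1,2)

Answer: C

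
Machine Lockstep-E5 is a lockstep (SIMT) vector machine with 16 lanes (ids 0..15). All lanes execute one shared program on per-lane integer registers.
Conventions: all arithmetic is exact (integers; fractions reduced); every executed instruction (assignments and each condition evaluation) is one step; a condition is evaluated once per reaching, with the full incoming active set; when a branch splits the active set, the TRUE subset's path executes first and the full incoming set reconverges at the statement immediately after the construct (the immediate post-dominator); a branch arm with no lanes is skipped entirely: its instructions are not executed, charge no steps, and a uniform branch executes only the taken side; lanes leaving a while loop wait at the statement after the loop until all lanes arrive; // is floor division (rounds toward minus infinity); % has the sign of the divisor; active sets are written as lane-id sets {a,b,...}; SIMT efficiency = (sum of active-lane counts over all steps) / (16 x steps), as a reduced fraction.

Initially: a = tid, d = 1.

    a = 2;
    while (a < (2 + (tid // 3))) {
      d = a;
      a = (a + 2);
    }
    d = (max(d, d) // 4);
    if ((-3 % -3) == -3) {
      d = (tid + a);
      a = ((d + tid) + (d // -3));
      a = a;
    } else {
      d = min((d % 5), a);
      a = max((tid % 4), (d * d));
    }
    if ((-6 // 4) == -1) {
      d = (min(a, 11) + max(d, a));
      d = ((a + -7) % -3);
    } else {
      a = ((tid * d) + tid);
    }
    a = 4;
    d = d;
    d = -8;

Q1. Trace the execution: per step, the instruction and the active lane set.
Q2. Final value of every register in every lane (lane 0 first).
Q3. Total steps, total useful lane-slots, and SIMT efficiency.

step 0: a <- 2                       {0,1,2,3,4,5,6,7,8,9,10,11,12,13,14,15}
step 1: eval (a < (2 + (tid // 3)))  {0,1,2,3,4,5,6,7,8,9,10,11,12,13,14,15}
step 2: d <- a                       {3,4,5,6,7,8,9,10,11,12,13,14,15}
step 3: a <- (a + 2)                 {3,4,5,6,7,8,9,10,11,12,13,14,15}
step 4: eval (a < (2 + (tid // 3)))  {3,4,5,6,7,8,9,10,11,12,13,14,15}
step 5: d <- a                       {9,10,11,12,13,14,15}
step 6: a <- (a + 2)                 {9,10,11,12,13,14,15}
step 7: eval (a < (2 + (tid // 3)))  {9,10,11,12,13,14,15}
step 8: d <- a                       {15}
step 9: a <- (a + 2)                 {15}
step 10: eval (a < (2 + (tid // 3)))  {15}
step 11: d <- (max(d, d) // 4)        {0,1,2,3,4,5,6,7,8,9,10,11,12,13,14,15}
step 12: eval ((-3 % -3) == -3)       {0,1,2,3,4,5,6,7,8,9,10,11,12,13,14,15}
step 13: d <- min((d % 5), a)         {0,1,2,3,4,5,6,7,8,9,10,11,12,13,14,15}
step 14: a <- max((tid % 4), (d * d)) {0,1,2,3,4,5,6,7,8,9,10,11,12,13,14,15}
step 15: eval ((-6 // 4) == -1)       {0,1,2,3,4,5,6,7,8,9,10,11,12,13,14,15}
step 16: a <- ((tid * d) + tid)       {0,1,2,3,4,5,6,7,8,9,10,11,12,13,14,15}
step 17: a <- 4                       {0,1,2,3,4,5,6,7,8,9,10,11,12,13,14,15}
step 18: d <- d                       {0,1,2,3,4,5,6,7,8,9,10,11,12,13,14,15}
step 19: d <- -8                      {0,1,2,3,4,5,6,7,8,9,10,11,12,13,14,15}

Answer: 20 steps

a: 4,4,4,4,4,4,4,4,4,4,4,4,4,4,4,4
d: -8,-8,-8,-8,-8,-8,-8,-8,-8,-8,-8,-8,-8,-8,-8,-8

steps = 20; useful = 239; efficiency = 239/320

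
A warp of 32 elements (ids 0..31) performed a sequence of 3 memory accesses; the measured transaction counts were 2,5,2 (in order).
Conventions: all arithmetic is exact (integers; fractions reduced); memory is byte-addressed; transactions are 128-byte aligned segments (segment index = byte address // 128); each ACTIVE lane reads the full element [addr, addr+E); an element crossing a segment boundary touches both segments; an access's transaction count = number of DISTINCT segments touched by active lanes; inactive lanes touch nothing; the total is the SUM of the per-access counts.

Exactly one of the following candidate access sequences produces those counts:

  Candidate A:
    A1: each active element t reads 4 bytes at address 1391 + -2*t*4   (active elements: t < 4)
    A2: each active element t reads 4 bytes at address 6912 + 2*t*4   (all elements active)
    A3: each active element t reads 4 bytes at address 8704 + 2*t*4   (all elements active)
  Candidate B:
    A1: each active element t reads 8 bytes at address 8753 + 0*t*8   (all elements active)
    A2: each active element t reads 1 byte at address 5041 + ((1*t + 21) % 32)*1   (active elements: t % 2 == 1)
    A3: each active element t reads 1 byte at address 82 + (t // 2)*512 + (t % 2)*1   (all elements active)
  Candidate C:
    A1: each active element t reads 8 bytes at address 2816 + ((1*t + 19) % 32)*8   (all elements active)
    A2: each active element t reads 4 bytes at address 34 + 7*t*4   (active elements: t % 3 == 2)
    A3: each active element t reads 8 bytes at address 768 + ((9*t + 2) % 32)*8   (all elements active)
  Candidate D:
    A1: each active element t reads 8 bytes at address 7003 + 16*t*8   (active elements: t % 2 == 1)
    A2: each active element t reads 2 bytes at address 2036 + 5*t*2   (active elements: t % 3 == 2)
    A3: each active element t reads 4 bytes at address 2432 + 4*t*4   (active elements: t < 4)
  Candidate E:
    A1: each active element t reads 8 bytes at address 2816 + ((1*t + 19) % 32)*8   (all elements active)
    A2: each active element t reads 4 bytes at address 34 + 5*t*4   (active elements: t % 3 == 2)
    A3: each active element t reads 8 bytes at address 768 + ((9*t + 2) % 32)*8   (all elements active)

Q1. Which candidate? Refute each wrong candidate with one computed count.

A: A1 gives 1 transaction, not 2
B: A1 gives 1 transaction, not 2
C: A2 gives 7 transactions, not 5
D: A1 gives 16 transactions, not 2
E: all counts match (2,5,2)

Answer: E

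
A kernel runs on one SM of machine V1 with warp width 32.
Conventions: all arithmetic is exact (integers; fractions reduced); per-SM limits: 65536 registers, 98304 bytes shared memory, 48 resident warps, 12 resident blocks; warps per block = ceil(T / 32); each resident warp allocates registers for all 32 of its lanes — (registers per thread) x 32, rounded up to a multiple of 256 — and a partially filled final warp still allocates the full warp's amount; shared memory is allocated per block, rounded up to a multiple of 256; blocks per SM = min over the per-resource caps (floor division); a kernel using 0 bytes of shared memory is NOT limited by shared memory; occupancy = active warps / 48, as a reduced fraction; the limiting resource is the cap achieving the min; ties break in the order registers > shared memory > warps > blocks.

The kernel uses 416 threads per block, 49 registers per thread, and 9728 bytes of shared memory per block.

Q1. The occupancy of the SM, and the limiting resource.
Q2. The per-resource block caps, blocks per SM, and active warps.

Answer: occupancy 13/24, limited by registers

registers: 2 blocks
shared memory: 10 blocks
warps: 3 blocks
blocks: 12 blocks

Answer: 2 blocks, 26 active warps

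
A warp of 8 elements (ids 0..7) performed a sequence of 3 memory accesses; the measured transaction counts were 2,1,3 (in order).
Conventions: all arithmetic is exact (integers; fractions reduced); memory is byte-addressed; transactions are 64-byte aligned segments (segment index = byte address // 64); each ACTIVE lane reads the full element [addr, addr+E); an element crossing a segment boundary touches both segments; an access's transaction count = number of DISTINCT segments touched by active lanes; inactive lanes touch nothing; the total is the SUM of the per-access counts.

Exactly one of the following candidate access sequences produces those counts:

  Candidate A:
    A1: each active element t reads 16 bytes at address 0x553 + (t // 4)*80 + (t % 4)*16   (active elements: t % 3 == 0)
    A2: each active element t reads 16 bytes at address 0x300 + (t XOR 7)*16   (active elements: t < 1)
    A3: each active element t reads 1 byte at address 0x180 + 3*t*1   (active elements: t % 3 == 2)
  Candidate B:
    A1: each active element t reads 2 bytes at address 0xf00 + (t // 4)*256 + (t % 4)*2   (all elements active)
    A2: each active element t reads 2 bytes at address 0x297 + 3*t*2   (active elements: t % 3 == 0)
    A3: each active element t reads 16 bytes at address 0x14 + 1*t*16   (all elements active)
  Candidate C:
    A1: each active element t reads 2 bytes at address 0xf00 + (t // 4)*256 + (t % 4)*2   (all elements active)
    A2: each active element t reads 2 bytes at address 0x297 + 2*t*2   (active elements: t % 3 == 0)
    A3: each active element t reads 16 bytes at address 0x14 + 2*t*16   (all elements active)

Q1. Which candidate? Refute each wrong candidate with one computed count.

A: A1 gives 3 transactions, not 2
C: A3 gives 5 transactions, not 3
B: all counts match (2,1,3)

Answer: B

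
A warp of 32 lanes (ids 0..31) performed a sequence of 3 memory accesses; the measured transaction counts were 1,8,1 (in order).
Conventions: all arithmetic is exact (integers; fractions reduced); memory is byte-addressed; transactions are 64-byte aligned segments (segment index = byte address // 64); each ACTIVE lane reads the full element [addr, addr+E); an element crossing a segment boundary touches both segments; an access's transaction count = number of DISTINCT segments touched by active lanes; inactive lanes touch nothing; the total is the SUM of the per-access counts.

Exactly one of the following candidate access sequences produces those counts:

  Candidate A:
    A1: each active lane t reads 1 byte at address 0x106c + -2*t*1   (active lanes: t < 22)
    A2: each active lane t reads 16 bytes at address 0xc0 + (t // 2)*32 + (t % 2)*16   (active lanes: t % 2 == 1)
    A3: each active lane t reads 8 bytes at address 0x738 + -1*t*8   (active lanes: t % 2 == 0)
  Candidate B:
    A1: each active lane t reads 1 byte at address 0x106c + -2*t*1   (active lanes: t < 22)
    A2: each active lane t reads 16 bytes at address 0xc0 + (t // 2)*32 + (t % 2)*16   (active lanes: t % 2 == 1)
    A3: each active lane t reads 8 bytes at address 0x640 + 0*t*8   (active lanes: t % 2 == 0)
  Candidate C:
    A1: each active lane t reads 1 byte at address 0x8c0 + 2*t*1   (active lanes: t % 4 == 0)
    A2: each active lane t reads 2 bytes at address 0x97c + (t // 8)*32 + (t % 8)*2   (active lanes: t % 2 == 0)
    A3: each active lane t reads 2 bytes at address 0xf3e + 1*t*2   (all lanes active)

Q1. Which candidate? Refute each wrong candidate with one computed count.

A: A3 gives 4 transactions, not 1
C: A2 gives 3 transactions, not 8
B: all counts match (1,8,1)

Answer: B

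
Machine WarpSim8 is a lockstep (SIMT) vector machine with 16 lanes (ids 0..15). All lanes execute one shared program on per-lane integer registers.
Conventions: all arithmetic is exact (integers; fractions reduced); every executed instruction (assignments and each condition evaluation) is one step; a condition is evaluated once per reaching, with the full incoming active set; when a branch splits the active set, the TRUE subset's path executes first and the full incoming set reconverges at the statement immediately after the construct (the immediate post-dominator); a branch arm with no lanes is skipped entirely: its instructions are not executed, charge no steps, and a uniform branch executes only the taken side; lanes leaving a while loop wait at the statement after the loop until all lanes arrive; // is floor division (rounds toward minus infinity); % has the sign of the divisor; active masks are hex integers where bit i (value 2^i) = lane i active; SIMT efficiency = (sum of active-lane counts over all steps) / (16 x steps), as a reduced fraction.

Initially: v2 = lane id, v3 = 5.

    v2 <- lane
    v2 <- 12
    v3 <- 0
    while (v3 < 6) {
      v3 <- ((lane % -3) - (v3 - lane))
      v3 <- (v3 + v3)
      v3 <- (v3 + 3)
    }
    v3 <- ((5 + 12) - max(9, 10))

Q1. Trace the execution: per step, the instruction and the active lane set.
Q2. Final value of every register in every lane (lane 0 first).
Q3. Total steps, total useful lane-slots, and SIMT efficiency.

step 0: v2 <- lane                   0xffff
step 1: v2 <- 12                     0xffff
step 2: v3 <- 0                      0xffff
step 3: eval (v3 < 6)                0xffff
step 4: v3 <- ((lane % -3) - (v3 - lane)) 0xffff
step 5: v3 <- (v3 + v3)              0xffff
step 6: v3 <- (v3 + 3)               0xffff
step 7: eval (v3 < 6)                0xffff
step 8: v3 <- ((lane % -3) - (v3 - lane)) 0x0007
step 9: v3 <- (v3 + v3)              0x0007
step 10: v3 <- (v3 + 3)               0x0007
step 11: eval (v3 < 6)                0x0007
step 12: v3 <- ((lane % -3) - (v3 - lane)) 0x0007
step 13: v3 <- (v3 + v3)              0x0007
step 14: v3 <- (v3 + 3)               0x0007
step 15: eval (v3 < 6)                0x0007
step 16: v3 <- ((lane % -3) - (v3 - lane)) 0x0002
step 17: v3 <- (v3 + v3)              0x0002
step 18: v3 <- (v3 + 3)               0x0002
step 19: eval (v3 < 6)                0x0002
step 20: v3 <- ((lane % -3) - (v3 - lane)) 0x0002
step 21: v3 <- (v3 + v3)              0x0002
step 22: v3 <- (v3 + 3)               0x0002
step 23: eval (v3 < 6)                0x0002
step 24: v3 <- ((5 + 12) - max(9, 10)) 0xffff

Answer: 25 steps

v2: 12,12,12,12,12,12,12,12,12,12,12,12,12,12,12,12
v3: 7,7,7,7,7,7,7,7,7,7,7,7,7,7,7,7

steps = 25; useful = 176; efficiency = 176/400 = 11/25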